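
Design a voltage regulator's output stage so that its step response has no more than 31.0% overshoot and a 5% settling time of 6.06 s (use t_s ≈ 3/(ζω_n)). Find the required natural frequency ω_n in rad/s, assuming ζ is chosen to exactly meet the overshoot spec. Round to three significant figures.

From %OS = 100·exp(−πζ/√(1−ζ²)), invert to get ζ = −ln(OS)/√(π² + ln²(OS)) with OS = 0.310.
−ln 0.310 = 1.171, so ζ = 1.171/√(π² + 1.372) = 0.349.
From t_s ≈ 3/(ζω_n): ω_n = 3/(ζ·t_s) = 3/(0.349·6.06) = 1.42 rad/s.

ω_n ≈ 1.42 rad/s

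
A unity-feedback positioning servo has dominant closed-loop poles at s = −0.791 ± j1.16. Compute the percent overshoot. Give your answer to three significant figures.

%OS ≈ 11.7%

|pole| = ω_n = √(0.791² + 1.16²) = 1.40 rad/s; ζ = cos θ = σ/ω_n = 0.563.
%OS = 100·exp(−πζ/√(1−ζ²)) = 11.7%.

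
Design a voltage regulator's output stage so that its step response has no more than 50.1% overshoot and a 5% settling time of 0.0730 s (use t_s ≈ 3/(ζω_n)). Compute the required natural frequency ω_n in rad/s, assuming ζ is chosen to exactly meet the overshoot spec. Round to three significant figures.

ω_n ≈ 191 rad/s

Inverting the overshoot relation: ζ = |ln 0.501|/√(π² + ln²0.501) = 0.215.
Then ω_n = 3/(ζ t_s) = 3/(0.215 × 0.0730) = 191 rad/s.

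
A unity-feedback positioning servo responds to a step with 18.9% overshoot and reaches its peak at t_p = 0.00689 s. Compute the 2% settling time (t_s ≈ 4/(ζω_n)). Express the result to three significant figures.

The overshoot fixes ζ = −ln(OS)/√(π²+ln²(OS)) = 0.469.
t_p = π/ω_d ⇒ ω_d = 456 rad/s; then ω_n = ω_d/√(1−ζ²) = 516 rad/s.
t_s ≈ 4/(ζω_n) = 4/(0.469·516) = 0.0165 s.

t_s ≈ 0.0165 s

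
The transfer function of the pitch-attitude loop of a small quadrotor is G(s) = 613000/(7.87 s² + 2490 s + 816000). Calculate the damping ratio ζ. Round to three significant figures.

ζ ≈ 0.491

Dividing through by 7.87: denominator becomes s² + 316.4 s + 103700.
So ω_n = √103700 = 322 rad/s and ζ = 316.4/(2·322) = 0.491.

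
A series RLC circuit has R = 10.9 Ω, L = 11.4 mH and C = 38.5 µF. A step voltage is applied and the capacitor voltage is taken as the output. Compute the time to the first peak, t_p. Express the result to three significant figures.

t_p ≈ 0.00219 s

For a series RLC circuit (capacitor voltage as output), ω_n = 1/√(LC) = 1/√(11.4 mH · 38.5 µF) = 1510 rad/s.
ζ = (R/2)·√(C/L) = (10.9/2)·√(38.5 µF/11.4 mH) = 0.317.
ω_d = 1510·√(1 − 0.317²) = 1430 rad/s. t_p = π/ω_d = 0.00219 s.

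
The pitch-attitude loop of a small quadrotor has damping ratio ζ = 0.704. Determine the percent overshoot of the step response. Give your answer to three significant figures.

For an underdamped second-order system, %OS = 100·exp(−πζ/√(1−ζ²)).
πζ/√(1−ζ²) = π·0.704/√(1−0.496) = 3.114, so %OS = 100·e^(−3.114) = 4.44%.

%OS ≈ 4.44%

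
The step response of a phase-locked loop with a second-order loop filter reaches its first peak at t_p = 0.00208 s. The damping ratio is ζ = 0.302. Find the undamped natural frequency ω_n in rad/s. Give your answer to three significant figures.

ω_n ≈ 1580 rad/s

Peak time t_p = π/ω_d, so ω_d = π/t_p = π/0.00208 = 1510 rad/s.
ω_n = ω_d/√(1−ζ²) = 1510/√0.909 = 1580 rad/s.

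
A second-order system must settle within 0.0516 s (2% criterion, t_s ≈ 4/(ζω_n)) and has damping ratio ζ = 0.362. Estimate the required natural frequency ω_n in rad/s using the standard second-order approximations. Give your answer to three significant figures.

Rearranging t_s ≈ 4/(ζω_n) gives ω_n = 4/(ζ·t_s) = 4/(0.362 × 0.0516) = 214 rad/s.

ω_n ≈ 214 rad/s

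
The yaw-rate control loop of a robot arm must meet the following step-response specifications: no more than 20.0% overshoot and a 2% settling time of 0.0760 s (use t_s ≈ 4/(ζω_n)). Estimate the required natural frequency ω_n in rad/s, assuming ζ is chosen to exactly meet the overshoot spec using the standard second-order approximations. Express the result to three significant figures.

ζ = −ln(OS)/√(π² + (ln OS)²). With OS = 0.200, ln OS = −1.609 and ζ = 1.609/3.530 = 0.456.
From t_s ≈ 4/(ζω_n): ω_n = 4/(ζ·t_s) = 4/(0.456·0.0760) = 115 rad/s.

ω_n ≈ 115 rad/s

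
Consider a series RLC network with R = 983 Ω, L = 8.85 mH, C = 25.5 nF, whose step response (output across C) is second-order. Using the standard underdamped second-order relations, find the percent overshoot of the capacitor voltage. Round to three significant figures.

For a series RLC circuit (capacitor voltage as output), ω_n = 1/√(LC) = 1/√(8.85 mH · 25.5 nF) = 66600 rad/s.
ζ = (R/2)·√(C/L) = (983/2)·√(25.5 nF/8.85 mH) = 0.834.
%OS = 100·exp(−πζ/√(1−ζ²)) = 0.862%.

%OS ≈ 0.862%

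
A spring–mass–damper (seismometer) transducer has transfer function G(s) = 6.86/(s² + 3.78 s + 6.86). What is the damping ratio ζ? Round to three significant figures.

ζ ≈ 0.722

Comparing the denominator to s² + 2ζω_n s + ω_n²: ω_n = √6.86 = 2.62 rad/s, and 2ζω_n = 3.78 so ζ = 3.78/(2·2.62) = 0.722.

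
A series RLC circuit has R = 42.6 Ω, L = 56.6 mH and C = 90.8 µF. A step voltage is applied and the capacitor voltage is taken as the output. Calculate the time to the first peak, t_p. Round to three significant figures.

t_p ≈ 0.0137 s

For a series RLC circuit (capacitor voltage as output), ω_n = 1/√(LC) = 1/√(56.6 mH · 90.8 µF) = 441 rad/s.
ζ = (R/2)·√(C/L) = (42.6/2)·√(90.8 µF/56.6 mH) = 0.853.
The damped frequency ω_d = ω_n√(1−ζ²) = 230 rad/s. t_p = π/ω_d = 0.0137 s.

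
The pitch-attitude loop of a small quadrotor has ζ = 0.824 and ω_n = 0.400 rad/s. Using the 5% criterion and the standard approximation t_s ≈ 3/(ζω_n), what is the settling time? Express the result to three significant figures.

t_s ≈ 9.10 s

t_s ≈ 3/(ζω_n) = 3/(0.824 × 0.400) = 9.10 s.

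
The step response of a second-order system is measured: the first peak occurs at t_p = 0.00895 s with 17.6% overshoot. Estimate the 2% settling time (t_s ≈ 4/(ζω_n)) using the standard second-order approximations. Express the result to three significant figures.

From the overshoot, ζ = −ln(OS)/√(π²+ln²(OS)) = 0.484.
t_p = π/ω_d ⇒ ω_d = 351 rad/s; then ω_n = ω_d/√(1−ζ²) = 401 rad/s.
t_s ≈ 4/(ζω_n) = 4/(0.484·401) = 0.0206 s.

t_s ≈ 0.0206 s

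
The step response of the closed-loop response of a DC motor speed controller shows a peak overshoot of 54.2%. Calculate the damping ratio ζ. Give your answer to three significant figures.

ζ ≈ 0.191

Inverting the overshoot relation: ζ = |ln 0.542|/√(π² + ln²0.542) = 0.191.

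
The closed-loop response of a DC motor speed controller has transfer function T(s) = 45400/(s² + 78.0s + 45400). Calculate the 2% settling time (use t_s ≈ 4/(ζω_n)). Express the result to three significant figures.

t_s ≈ 0.103 s

ω_n = √45400 = 213 rad/s; ζ = 78.0/(2·213) = 0.183.
t_s ≈ 4/(ζω_n) = 4/(0.183·213) = 0.103 s.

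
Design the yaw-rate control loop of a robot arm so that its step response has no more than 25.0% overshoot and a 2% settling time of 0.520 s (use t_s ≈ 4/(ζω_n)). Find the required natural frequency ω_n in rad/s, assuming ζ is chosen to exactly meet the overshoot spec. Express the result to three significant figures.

ζ = −ln(OS)/√(π² + (ln OS)²). With OS = 0.250, ln OS = −1.386 and ζ = 1.386/3.434 = 0.404.
Then ω_n = 4/(ζ t_s) = 4/(0.404 × 0.520) = 19.1 rad/s.

ω_n ≈ 19.1 rad/s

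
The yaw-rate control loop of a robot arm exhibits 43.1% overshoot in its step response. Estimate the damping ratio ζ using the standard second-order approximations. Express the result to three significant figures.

ζ ≈ 0.259

ζ = −ln(OS)/√(π² + (ln OS)²). With OS = 0.431, ln OS = −0.8416 and ζ = 0.8416/3.252 = 0.259.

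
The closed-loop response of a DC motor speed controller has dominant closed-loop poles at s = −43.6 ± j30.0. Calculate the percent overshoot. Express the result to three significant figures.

%OS ≈ 1.04%

|pole| = ω_n = √(43.6² + 30.0²) = 52.9 rad/s; ζ = cos θ = σ/ω_n = 0.824.
%OS = 100·exp(−πζ/√(1−ζ²)) = 1.04%.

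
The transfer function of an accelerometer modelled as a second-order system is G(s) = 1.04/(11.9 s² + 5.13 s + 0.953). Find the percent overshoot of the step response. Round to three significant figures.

Dividing through by 11.9: denominator becomes s² + 0.4311 s + 0.08008.
So ω_n = √0.08008 = 0.283 rad/s and ζ = 0.4311/(2·0.283) = 0.762.
Overshoot: exp(−π·0.762/√(1−0.762²)) = 0.0249, i.e. 2.49%.

%OS ≈ 2.49%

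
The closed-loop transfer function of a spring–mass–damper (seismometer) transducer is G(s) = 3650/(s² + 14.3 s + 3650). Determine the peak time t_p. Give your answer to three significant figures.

t_p ≈ 0.0524 s

ω_n = √3650 = 60.4 rad/s; ζ = 14.3/(2·60.4) = 0.118.
The damped frequency ω_d = ω_n√(1−ζ²) = 60.0 rad/s. Then t_p = π/ω_d = 0.0524 s.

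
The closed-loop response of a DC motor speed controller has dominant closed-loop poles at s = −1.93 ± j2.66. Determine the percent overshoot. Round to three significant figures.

%OS ≈ 10.2%

With σ = 1.93, ω_d = 2.66: ω_n = √(σ²+ω_d²) = 3.29 rad/s, ζ = σ/ω_n = 0.587.
Overshoot: exp(−π·0.587/√(1−0.587²)) = 0.102, i.e. 10.2%.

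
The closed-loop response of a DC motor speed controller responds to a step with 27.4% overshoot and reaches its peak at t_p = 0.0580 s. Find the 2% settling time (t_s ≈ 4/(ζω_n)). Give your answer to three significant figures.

From the overshoot, ζ = −ln(OS)/√(π²+ln²(OS)) = 0.381.
From t_p = π/ω_d, ω_d = π/0.0580 = 54.2 rad/s, so ω_n = ω_d/√(1−ζ²) = 58.6 rad/s.
t_s ≈ 4/(ζω_n) = 4/(0.381·58.6) = 0.179 s.

t_s ≈ 0.179 s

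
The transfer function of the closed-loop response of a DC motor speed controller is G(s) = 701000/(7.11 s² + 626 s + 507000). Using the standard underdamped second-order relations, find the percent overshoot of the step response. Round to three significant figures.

Dividing through by 7.11: denominator becomes s² + 88.05 s + 71310.
So ω_n = √71310 = 267 rad/s and ζ = 88.05/(2·267) = 0.165.
%OS = 100·exp(−πζ/√(1−ζ²)) = 59.1%.

%OS ≈ 59.1%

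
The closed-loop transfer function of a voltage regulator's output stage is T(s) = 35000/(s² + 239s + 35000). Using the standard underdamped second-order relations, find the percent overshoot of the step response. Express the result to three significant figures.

Matching coefficients with s² + 2ζω_n s + ω_n² gives ω_n² = 35000 ⇒ ω_n = 187 rad/s, and ζ = 239/(2ω_n) = 0.639.
Overshoot: exp(−π·0.639/√(1−0.639²)) = 0.0737, i.e. 7.37%.

%OS ≈ 7.37%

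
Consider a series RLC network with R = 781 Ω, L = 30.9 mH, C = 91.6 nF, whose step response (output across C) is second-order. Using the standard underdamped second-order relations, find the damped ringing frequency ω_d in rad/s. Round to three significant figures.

ω_d ≈ 13900 rad/s

For a series RLC circuit (capacitor voltage as output), ω_n = 1/√(LC) = 1/√(30.9 mH · 91.6 nF) = 18800 rad/s.
ζ = (R/2)·√(C/L) = (781/2)·√(91.6 nF/30.9 mH) = 0.672.
ω_d = 18800·√(1 − 0.672²) = 13900 rad/s.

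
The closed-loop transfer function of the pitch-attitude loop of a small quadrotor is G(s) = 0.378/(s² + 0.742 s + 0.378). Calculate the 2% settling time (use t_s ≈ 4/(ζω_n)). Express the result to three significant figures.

t_s ≈ 10.8 s

ω_n = √0.378 = 0.615 rad/s; ζ = 0.742/(2·0.615) = 0.603.
t_s ≈ 4/(ζω_n) = 4/(0.603·0.615) = 10.8 s.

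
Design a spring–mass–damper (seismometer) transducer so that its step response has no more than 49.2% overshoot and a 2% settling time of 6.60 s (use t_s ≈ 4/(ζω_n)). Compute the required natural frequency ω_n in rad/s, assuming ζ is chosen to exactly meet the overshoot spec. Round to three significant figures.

From %OS = 100·exp(−πζ/√(1−ζ²)), invert to get ζ = −ln(OS)/√(π² + ln²(OS)) with OS = 0.492.
−ln 0.492 = 0.7093, so ζ = 0.7093/√(π² + 0.5031) = 0.220.
From t_s ≈ 4/(ζω_n): ω_n = 4/(ζ·t_s) = 4/(0.220·6.60) = 2.75 rad/s.

ω_n ≈ 2.75 rad/s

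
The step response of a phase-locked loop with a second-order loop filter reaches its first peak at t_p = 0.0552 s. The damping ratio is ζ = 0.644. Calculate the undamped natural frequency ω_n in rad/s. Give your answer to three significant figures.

Peak time t_p = π/ω_d, so ω_d = π/t_p = π/0.0552 = 56.9 rad/s.
ω_n = ω_d/√(1−ζ²) = 56.9/√0.585 = 74.4 rad/s.

ω_n ≈ 74.4 rad/s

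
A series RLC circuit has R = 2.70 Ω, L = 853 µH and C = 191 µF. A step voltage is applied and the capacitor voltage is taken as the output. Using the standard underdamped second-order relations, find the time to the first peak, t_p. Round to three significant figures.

For a series RLC circuit (capacitor voltage as output), ω_n = 1/√(LC) = 1/√(853 µH · 191 µF) = 2480 rad/s.
ζ = (R/2)·√(C/L) = (2.70/2)·√(191 µF/853 µH) = 0.639.
ω_d = 2480·√(1 − 0.639²) = 1910 rad/s. t_p = π/ω_d = 0.00165 s.

t_p ≈ 0.00165 s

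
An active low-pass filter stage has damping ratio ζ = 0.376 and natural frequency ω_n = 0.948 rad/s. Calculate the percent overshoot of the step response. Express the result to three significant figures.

%OS ≈ 27.9%

For an underdamped second-order system, %OS = 100·exp(−πζ/√(1−ζ²)).
πζ/√(1−ζ²) = π·0.376/√(1−0.141) = 1.275, so %OS = 100·e^(−1.275) = 27.9%.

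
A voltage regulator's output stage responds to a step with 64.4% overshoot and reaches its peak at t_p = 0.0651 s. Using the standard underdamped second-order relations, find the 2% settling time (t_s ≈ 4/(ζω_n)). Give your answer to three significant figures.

t_s ≈ 0.592 s

ζ from %OS: ζ = |ln 0.644|/√(π²+ln²0.644) = 0.139.
From t_p = π/ω_d, ω_d = π/0.0651 = 48.3 rad/s, so ω_n = ω_d/√(1−ζ²) = 48.7 rad/s.
t_s ≈ 4/(ζω_n) = 4/(0.139·48.7) = 0.592 s.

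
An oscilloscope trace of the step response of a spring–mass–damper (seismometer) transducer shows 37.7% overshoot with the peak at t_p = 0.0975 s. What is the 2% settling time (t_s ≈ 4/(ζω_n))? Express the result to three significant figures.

t_s ≈ 0.400 s

From the overshoot, ζ = −ln(OS)/√(π²+ln²(OS)) = 0.297.
From t_p = π/ω_d, ω_d = π/0.0975 = 32.2 rad/s, so ω_n = ω_d/√(1−ζ²) = 33.7 rad/s.
t_s ≈ 4/(ζω_n) = 4/(0.297·33.7) = 0.400 s.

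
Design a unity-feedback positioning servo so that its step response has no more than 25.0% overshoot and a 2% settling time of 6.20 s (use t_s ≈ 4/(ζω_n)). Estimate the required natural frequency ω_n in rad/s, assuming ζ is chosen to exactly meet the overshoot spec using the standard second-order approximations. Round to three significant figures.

ζ = −ln(OS)/√(π² + (ln OS)²). With OS = 0.250, ln OS = −1.386 and ζ = 1.386/3.434 = 0.404.
From t_s ≈ 4/(ζω_n): ω_n = 4/(ζ·t_s) = 4/(0.404·6.20) = 1.60 rad/s.

ω_n ≈ 1.60 rad/s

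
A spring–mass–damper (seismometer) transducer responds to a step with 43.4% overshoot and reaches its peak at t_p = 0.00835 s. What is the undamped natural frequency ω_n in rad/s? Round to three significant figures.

The overshoot fixes ζ = −ln(OS)/√(π²+ln²(OS)) = 0.257.
t_p = π/ω_d ⇒ ω_d = 376 rad/s; then ω_n = ω_d/√(1−ζ²) = 389 rad/s.

ω_n ≈ 389 rad/s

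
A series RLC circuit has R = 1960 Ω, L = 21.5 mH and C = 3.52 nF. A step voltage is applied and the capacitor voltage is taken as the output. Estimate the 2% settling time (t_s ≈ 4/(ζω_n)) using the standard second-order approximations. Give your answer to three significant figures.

For a series RLC circuit (capacitor voltage as output), ω_n = 1/√(LC) = 1/√(21.5 mH · 3.52 nF) = 115000 rad/s.
ζ = (R/2)·√(C/L) = (1960/2)·√(3.52 nF/21.5 mH) = 0.397.
t_s ≈ 4/(ζω_n) = 0.0000878 s.

t_s ≈ 0.0000878 s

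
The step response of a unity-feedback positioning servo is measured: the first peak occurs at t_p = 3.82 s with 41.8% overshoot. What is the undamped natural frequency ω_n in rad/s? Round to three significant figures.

The overshoot fixes ζ = −ln(OS)/√(π²+ln²(OS)) = 0.268.
t_p = π/ω_d ⇒ ω_d = 0.822 rad/s; then ω_n = ω_d/√(1−ζ²) = 0.854 rad/s.

ω_n ≈ 0.854 rad/s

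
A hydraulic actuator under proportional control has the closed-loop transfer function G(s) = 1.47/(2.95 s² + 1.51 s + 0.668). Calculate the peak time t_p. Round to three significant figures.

t_p ≈ 7.83 s

Dividing through by 2.95: denominator becomes s² + 0.5119 s + 0.2264.
So ω_n = √0.2264 = 0.476 rad/s and ζ = 0.5119/(2·0.476) = 0.538.
The damped frequency ω_d = ω_n√(1−ζ²) = 0.401 rad/s. t_p = π/ω_d = 7.83 s.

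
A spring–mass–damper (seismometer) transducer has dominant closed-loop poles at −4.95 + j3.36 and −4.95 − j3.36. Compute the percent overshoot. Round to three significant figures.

%OS ≈ 0.977%

The poles are at −σ ± jω_d with σ = 4.95 and ω_d = 3.36, so ω_n = √(σ²+ω_d²) = 5.98 rad/s and ζ = σ/ω_n = 0.827.
%OS = 100 e^{−πζ/√(1−ζ²)} with ζ = 0.827 gives 0.977%.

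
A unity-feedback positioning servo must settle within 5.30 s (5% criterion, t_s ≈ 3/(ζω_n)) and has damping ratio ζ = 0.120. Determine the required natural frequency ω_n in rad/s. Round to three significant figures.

Rearranging t_s ≈ 3/(ζω_n) gives ω_n = 3/(ζ·t_s) = 3/(0.120 × 5.30) = 4.72 rad/s.

ω_n ≈ 4.72 rad/s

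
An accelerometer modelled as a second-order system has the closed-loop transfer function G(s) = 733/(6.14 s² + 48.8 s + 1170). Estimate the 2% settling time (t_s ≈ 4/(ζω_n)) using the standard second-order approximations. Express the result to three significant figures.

Dividing through by 6.14: denominator becomes s² + 7.948 s + 190.6.
So ω_n = √190.6 = 13.8 rad/s and ζ = 7.948/(2·13.8) = 0.288.
t_s ≈ 4/(ζω_n) = 1.01 s.

t_s ≈ 1.01 s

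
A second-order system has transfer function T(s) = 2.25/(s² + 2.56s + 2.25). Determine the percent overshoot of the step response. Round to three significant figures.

Matching coefficients with s² + 2ζω_n s + ω_n² gives ω_n² = 2.25 ⇒ ω_n = 1.50 rad/s, and ζ = 2.56/(2ω_n) = 0.853.
%OS = 100 e^{−πζ/√(1−ζ²)} with ζ = 0.853 gives 0.585%.

%OS ≈ 0.585%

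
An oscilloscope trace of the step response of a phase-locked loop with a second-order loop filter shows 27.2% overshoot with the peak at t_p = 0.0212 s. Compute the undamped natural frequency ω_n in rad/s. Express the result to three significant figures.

ω_n ≈ 160 rad/s

The overshoot fixes ζ = −ln(OS)/√(π²+ln²(OS)) = 0.383.
From t_p = π/ω_d, ω_d = π/0.0212 = 148 rad/s, so ω_n = ω_d/√(1−ζ²) = 160 rad/s.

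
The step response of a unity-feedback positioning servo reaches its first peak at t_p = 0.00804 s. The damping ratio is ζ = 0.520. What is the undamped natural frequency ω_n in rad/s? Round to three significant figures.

Peak time t_p = π/ω_d, so ω_d = π/t_p = π/0.00804 = 391 rad/s.
ω_n = ω_d/√(1−ζ²) = 391/√0.730 = 457 rad/s.

ω_n ≈ 457 rad/s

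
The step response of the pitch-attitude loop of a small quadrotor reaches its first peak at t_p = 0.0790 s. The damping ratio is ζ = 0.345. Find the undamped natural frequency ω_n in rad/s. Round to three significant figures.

ω_n ≈ 42.4 rad/s

Peak time t_p = π/ω_d, so ω_d = π/t_p = π/0.0790 = 39.8 rad/s.
ω_n = ω_d/√(1−ζ²) = 39.8/√0.881 = 42.4 rad/s.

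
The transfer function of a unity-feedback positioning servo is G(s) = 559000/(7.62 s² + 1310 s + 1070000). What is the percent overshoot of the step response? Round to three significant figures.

Dividing through by 7.62: denominator becomes s² + 171.9 s + 140400.
So ω_n = √140400 = 375 rad/s and ζ = 171.9/(2·375) = 0.229.
%OS = 100·exp(−πζ/√(1−ζ²)) = 47.7%.

%OS ≈ 47.7%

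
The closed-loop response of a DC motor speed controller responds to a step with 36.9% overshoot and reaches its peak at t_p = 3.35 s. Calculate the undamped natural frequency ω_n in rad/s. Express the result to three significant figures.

ζ from %OS: ζ = |ln 0.369|/√(π²+ln²0.369) = 0.302.
From t_p = π/ω_d, ω_d = π/3.35 = 0.938 rad/s, so ω_n = ω_d/√(1−ζ²) = 0.984 rad/s.

ω_n ≈ 0.984 rad/s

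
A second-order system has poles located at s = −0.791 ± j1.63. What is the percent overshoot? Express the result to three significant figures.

With σ = 0.791, ω_d = 1.63: ω_n = √(σ²+ω_d²) = 1.81 rad/s, ζ = σ/ω_n = 0.437.
Overshoot: exp(−π·0.437/√(1−0.437²)) = 0.218, i.e. 21.8%.

%OS ≈ 21.8%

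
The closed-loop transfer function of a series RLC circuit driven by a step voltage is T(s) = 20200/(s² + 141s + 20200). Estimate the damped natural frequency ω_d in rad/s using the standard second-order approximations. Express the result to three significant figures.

ω_d ≈ 123 rad/s

Comparing the denominator to s² + 2ζω_n s + ω_n²: ω_n = √20200 = 142 rad/s, and 2ζω_n = 141 so ζ = 141/(2·142) = 0.496.
The damped frequency ω_d = ω_n√(1−ζ²) = 123 rad/s.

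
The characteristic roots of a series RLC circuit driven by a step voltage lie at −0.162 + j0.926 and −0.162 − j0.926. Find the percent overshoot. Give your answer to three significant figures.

%OS ≈ 57.7%

The poles are at −σ ± jω_d with σ = 0.162 and ω_d = 0.926, so ω_n = √(σ²+ω_d²) = 0.940 rad/s and ζ = σ/ω_n = 0.172.
%OS = 100·exp(−πζ/√(1−ζ²)) = 57.7%.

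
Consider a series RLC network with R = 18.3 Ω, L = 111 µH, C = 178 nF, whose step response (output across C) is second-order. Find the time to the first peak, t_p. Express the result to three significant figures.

For a series RLC circuit (capacitor voltage as output), ω_n = 1/√(LC) = 1/√(111 µH · 178 nF) = 225000 rad/s.
ζ = (R/2)·√(C/L) = (18.3/2)·√(178 nF/111 µH) = 0.366.
ω_d = ω_n√(1−ζ²) = 209000 rad/s. t_p = π/ω_d = 0.0000150 s.

t_p ≈ 0.0000150 s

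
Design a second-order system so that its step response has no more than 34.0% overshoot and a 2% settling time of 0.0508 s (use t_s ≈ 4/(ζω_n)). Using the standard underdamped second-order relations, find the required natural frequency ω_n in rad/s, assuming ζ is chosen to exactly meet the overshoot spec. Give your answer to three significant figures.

From %OS = 100·exp(−πζ/√(1−ζ²)), invert to get ζ = −ln(OS)/√(π² + ln²(OS)) with OS = 0.340.
−ln 0.340 = 1.079, so ζ = 1.079/√(π² + 1.164) = 0.325.
From t_s ≈ 4/(ζω_n): ω_n = 4/(ζ·t_s) = 4/(0.325·0.0508) = 242 rad/s.

ω_n ≈ 242 rad/s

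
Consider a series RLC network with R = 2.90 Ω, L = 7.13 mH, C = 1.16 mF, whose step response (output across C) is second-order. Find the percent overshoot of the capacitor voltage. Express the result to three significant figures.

For a series RLC circuit (capacitor voltage as output), ω_n = 1/√(LC) = 1/√(7.13 mH · 1.16 mF) = 348 rad/s.
ζ = (R/2)·√(C/L) = (2.90/2)·√(1.16 mF/7.13 mH) = 0.585.
%OS = 100·exp(−πζ/√(1−ζ²)) = 10.4%.

%OS ≈ 10.4%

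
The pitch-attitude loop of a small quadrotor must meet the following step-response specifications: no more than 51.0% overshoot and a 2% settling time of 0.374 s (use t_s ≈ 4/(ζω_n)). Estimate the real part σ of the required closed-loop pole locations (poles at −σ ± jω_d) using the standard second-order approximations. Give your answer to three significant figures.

σ ≈ 10.7

The settling-time spec alone fixes σ = ζω_n = 4/t_s = 4/0.374 = 10.7.
(Overshoot then fixes ζ = 0.210 and hence ω_d = σ·√(1−ζ²)/ζ = 49.9 rad/s.)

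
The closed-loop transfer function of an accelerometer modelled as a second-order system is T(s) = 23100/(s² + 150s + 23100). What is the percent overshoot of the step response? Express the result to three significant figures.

%OS ≈ 16.8%

Matching coefficients with s² + 2ζω_n s + ω_n² gives ω_n² = 23100 ⇒ ω_n = 152 rad/s, and ζ = 150/(2ω_n) = 0.493.
%OS = 100·exp(−πζ/√(1−ζ²)) = 16.8%.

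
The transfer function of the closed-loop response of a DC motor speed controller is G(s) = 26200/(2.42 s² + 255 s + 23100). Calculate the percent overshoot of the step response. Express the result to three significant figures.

Dividing through by 2.42: denominator becomes s² + 105.4 s + 9545.
So ω_n = √9545 = 97.7 rad/s and ζ = 105.4/(2·97.7) = 0.539.
Overshoot: exp(−π·0.539/√(1−0.539²)) = 0.134, i.e. 13.4%.

%OS ≈ 13.4%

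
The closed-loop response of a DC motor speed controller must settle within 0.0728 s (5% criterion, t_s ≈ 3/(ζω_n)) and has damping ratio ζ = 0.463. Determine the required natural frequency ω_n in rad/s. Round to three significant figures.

ω_n ≈ 89.0 rad/s

Rearranging t_s ≈ 3/(ζω_n) gives ω_n = 3/(ζ·t_s) = 3/(0.463 × 0.0728) = 89.0 rad/s.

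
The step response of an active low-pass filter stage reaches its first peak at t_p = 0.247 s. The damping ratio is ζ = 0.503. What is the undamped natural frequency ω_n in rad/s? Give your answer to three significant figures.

ω_n ≈ 14.7 rad/s

Peak time t_p = π/ω_d, so ω_d = π/t_p = π/0.247 = 12.7 rad/s.
ω_n = ω_d/√(1−ζ²) = 12.7/√0.747 = 14.7 rad/s.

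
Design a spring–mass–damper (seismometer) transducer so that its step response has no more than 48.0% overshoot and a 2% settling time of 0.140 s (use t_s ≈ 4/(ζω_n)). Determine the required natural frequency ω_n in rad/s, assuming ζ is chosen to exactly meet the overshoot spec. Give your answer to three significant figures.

ω_n ≈ 126 rad/s

ζ = −ln(OS)/√(π² + (ln OS)²). With OS = 0.480, ln OS = −0.7340 and ζ = 0.7340/3.226 = 0.228.
From t_s ≈ 4/(ζω_n): ω_n = 4/(ζ·t_s) = 4/(0.228·0.140) = 126 rad/s.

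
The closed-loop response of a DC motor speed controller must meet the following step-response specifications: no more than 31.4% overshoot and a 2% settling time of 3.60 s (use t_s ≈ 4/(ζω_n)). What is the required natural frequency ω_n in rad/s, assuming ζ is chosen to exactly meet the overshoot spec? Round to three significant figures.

ω_n ≈ 3.21 rad/s

ζ = −ln(OS)/√(π² + (ln OS)²). With OS = 0.314, ln OS = −1.158 and ζ = 1.158/3.348 = 0.346.
From t_s ≈ 4/(ζω_n): ω_n = 4/(ζ·t_s) = 4/(0.346·3.60) = 3.21 rad/s.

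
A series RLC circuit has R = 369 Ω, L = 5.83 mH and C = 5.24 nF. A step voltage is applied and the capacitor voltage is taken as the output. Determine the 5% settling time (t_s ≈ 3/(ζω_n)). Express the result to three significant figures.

t_s ≈ 0.0000948 s

For a series RLC circuit (capacitor voltage as output), ω_n = 1/√(LC) = 1/√(5.83 mH · 5.24 nF) = 181000 rad/s.
ζ = (R/2)·√(C/L) = (369/2)·√(5.24 nF/5.83 mH) = 0.175.
t_s ≈ 3/(ζω_n) = 0.0000948 s.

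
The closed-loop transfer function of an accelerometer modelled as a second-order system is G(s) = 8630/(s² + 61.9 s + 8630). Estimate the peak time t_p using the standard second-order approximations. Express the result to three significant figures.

Comparing the denominator to s² + 2ζω_n s + ω_n²: ω_n = √8630 = 92.9 rad/s, and 2ζω_n = 61.9 so ζ = 61.9/(2·92.9) = 0.333.
ω_d = 92.9·√(1 − 0.333²) = 87.6 rad/s. Then t_p = π/ω_d = 0.0359 s.

t_p ≈ 0.0359 s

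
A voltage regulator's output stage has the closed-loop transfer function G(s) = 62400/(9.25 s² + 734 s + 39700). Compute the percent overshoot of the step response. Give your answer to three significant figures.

Dividing through by 9.25: denominator becomes s² + 79.35 s + 4292.
So ω_n = √4292 = 65.5 rad/s and ζ = 79.35/(2·65.5) = 0.606.
%OS = 100 e^{−πζ/√(1−ζ²)} with ζ = 0.606 gives 9.15%.

%OS ≈ 9.15%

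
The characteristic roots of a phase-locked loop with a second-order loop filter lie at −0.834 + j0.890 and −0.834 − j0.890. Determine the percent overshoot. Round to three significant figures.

|pole| = ω_n = √(0.834² + 0.890²) = 1.22 rad/s; ζ = cos θ = σ/ω_n = 0.684.
Overshoot: exp(−π·0.684/√(1−0.684²)) = 0.0527, i.e. 5.27%.

%OS ≈ 5.27%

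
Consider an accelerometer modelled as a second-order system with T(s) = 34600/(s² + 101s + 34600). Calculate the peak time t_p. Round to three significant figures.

t_p ≈ 0.0175 s

Comparing the denominator to s² + 2ζω_n s + ω_n²: ω_n = √34600 = 186 rad/s, and 2ζω_n = 101 so ζ = 101/(2·186) = 0.271.
ω_d = ω_n√(1−ζ²) = 179 rad/s. Then t_p = π/ω_d = 0.0175 s.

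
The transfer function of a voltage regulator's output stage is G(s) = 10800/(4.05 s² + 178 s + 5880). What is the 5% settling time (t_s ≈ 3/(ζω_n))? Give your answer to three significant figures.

t_s ≈ 0.137 s

Dividing through by 4.05: denominator becomes s² + 43.95 s + 1452.
So ω_n = √1452 = 38.1 rad/s and ζ = 43.95/(2·38.1) = 0.577.
t_s ≈ 3/(ζω_n) = 0.137 s.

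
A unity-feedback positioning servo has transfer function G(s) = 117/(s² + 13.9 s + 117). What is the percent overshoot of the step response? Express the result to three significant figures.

%OS ≈ 7.18%

ω_n = √117 = 10.8 rad/s; ζ = 13.9/(2·10.8) = 0.643.
%OS = 100·exp(−πζ/√(1−ζ²)) = 7.18%.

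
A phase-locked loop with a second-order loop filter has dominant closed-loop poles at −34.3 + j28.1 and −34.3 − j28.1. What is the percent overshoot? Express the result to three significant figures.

With σ = 34.3, ω_d = 28.1: ω_n = √(σ²+ω_d²) = 44.3 rad/s, ζ = σ/ω_n = 0.774.
%OS = 100·exp(−πζ/√(1−ζ²)) = 2.16%.

%OS ≈ 2.16%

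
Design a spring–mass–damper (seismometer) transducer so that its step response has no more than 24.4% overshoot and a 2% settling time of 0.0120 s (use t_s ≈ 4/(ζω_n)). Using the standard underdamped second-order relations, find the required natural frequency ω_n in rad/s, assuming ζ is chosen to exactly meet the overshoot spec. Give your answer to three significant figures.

ω_n ≈ 814 rad/s

ζ = −ln(OS)/√(π² + (ln OS)²). With OS = 0.244, ln OS = −1.411 and ζ = 1.411/3.444 = 0.410.
Then ω_n = 4/(ζ t_s) = 4/(0.410 × 0.0120) = 814 rad/s.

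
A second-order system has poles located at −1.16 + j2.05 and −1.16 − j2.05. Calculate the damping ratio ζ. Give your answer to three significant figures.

The poles are at −σ ± jω_d with σ = 1.16 and ω_d = 2.05, so ω_n = √(σ²+ω_d²) = 2.36 rad/s and ζ = σ/ω_n = 0.492.

ζ ≈ 0.492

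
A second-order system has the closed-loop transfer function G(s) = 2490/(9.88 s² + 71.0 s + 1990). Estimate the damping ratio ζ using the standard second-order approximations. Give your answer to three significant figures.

Dividing through by 9.88: denominator becomes s² + 7.186 s + 201.4.
So ω_n = √201.4 = 14.2 rad/s and ζ = 7.186/(2·14.2) = 0.253.

ζ ≈ 0.253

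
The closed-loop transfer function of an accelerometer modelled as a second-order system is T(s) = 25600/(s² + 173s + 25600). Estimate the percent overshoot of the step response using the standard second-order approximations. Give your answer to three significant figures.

Comparing the denominator to s² + 2ζω_n s + ω_n²: ω_n = √25600 = 160 rad/s, and 2ζω_n = 173 so ζ = 173/(2·160) = 0.541.
%OS = 100·exp(−πζ/√(1−ζ²)) = 13.3%.

%OS ≈ 13.3%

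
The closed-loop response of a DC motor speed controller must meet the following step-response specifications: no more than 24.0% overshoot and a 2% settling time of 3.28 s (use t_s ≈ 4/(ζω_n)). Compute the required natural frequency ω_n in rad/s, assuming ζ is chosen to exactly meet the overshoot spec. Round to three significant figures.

Inverting the overshoot relation: ζ = |ln 0.240|/√(π² + ln²0.240) = 0.414.
Then ω_n = 4/(ζ t_s) = 4/(0.414 × 3.28) = 2.95 rad/s.

ω_n ≈ 2.95 rad/s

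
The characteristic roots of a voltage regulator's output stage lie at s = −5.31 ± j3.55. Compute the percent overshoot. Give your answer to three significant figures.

With σ = 5.31, ω_d = 3.55: ω_n = √(σ²+ω_d²) = 6.39 rad/s, ζ = σ/ω_n = 0.831.
Overshoot: exp(−π·0.831/√(1−0.831²)) = 0.00910, i.e. 0.910%.

%OS ≈ 0.910%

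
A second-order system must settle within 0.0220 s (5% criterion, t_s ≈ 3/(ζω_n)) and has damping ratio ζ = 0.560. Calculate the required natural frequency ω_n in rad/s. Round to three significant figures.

ω_n ≈ 244 rad/s

Rearranging t_s ≈ 3/(ζω_n) gives ω_n = 3/(ζ·t_s) = 3/(0.560 × 0.0220) = 244 rad/s.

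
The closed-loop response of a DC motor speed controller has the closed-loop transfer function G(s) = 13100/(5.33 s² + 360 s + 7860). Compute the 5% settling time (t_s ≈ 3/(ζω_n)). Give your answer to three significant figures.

Dividing through by 5.33: denominator becomes s² + 67.54 s + 1475.
So ω_n = √1475 = 38.4 rad/s and ζ = 67.54/(2·38.4) = 0.879.
t_s ≈ 3/(ζω_n) = 0.0888 s.

t_s ≈ 0.0888 s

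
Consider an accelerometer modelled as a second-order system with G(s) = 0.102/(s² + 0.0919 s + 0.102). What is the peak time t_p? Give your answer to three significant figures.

ω_n = √0.102 = 0.319 rad/s; ζ = 0.0919/(2·0.319) = 0.144.
ω_d = ω_n√(1−ζ²) = 0.316 rad/s. Then t_p = π/ω_d = 9.94 s.

t_p ≈ 9.94 s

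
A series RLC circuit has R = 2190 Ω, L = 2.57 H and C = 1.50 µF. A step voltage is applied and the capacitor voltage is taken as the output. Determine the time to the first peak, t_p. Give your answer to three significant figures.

For a series RLC circuit (capacitor voltage as output), ω_n = 1/√(LC) = 1/√(2.57 H · 1.50 µF) = 509 rad/s.
ζ = (R/2)·√(C/L) = (2190/2)·√(1.50 µF/2.57 H) = 0.837.
The damped frequency ω_d = ω_n√(1−ζ²) = 279 rad/s. t_p = π/ω_d = 0.0113 s.

t_p ≈ 0.0113 s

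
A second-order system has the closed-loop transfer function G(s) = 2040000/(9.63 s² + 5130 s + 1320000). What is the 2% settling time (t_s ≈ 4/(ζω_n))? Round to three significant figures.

t_s ≈ 0.0150 s

Dividing through by 9.63: denominator becomes s² + 532.7 s + 137100.
So ω_n = √137100 = 370 rad/s and ζ = 532.7/(2·370) = 0.719.
t_s ≈ 4/(ζω_n) = 0.0150 s.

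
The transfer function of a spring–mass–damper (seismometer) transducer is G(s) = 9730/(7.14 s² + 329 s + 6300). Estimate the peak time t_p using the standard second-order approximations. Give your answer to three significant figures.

Dividing through by 7.14: denominator becomes s² + 46.08 s + 882.4.
So ω_n = √882.4 = 29.7 rad/s and ζ = 46.08/(2·29.7) = 0.776.
ω_d = 29.7·√(1 − 0.776²) = 18.7 rad/s. t_p = π/ω_d = 0.168 s.

t_p ≈ 0.168 s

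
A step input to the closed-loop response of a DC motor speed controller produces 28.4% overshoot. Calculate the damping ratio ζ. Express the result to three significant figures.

ζ ≈ 0.372

ζ = −ln(OS)/√(π² + (ln OS)²). With OS = 0.284, ln OS = −1.259 and ζ = 1.259/3.384 = 0.372.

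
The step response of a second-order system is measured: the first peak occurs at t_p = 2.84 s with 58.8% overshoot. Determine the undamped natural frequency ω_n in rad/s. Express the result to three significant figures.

ω_n ≈ 1.12 rad/s

From the overshoot, ζ = −ln(OS)/√(π²+ln²(OS)) = 0.167.
From t_p = π/ω_d, ω_d = π/2.84 = 1.11 rad/s, so ω_n = ω_d/√(1−ζ²) = 1.12 rad/s.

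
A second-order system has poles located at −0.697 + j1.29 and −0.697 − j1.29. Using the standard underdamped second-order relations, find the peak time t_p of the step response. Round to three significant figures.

t_p = π/ω_d with ω_d = 1.29 (the imaginary part), so t_p = 2.44 s.

t_p ≈ 2.44 s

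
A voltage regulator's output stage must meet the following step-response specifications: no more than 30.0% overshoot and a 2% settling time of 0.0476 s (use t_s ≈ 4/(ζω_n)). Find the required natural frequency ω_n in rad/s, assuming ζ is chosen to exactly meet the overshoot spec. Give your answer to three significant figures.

ω_n ≈ 235 rad/s

ζ = −ln(OS)/√(π² + (ln OS)²). With OS = 0.300, ln OS = −1.204 and ζ = 1.204/3.364 = 0.358.
From t_s ≈ 4/(ζω_n): ω_n = 4/(ζ·t_s) = 4/(0.358·0.0476) = 235 rad/s.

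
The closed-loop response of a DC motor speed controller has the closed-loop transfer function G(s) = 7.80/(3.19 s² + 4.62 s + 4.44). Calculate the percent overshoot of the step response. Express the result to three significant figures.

Dividing through by 3.19: denominator becomes s² + 1.448 s + 1.392.
So ω_n = √1.392 = 1.18 rad/s and ζ = 1.448/(2·1.18) = 0.614.
Overshoot: exp(−π·0.614/√(1−0.614²)) = 0.0869, i.e. 8.69%.

%OS ≈ 8.69%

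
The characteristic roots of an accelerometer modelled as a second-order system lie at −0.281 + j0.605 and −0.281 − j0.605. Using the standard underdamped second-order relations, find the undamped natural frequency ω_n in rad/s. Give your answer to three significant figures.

ω_n ≈ 0.667 rad/s

With σ = 0.281, ω_d = 0.605: ω_n = √(σ²+ω_d²) = 0.667 rad/s, ζ = σ/ω_n = 0.421.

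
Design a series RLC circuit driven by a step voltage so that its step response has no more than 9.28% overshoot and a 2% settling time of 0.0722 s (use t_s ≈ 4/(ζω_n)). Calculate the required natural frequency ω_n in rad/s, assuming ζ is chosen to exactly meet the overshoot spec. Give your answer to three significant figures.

ω_n ≈ 91.8 rad/s

Inverting the overshoot relation: ζ = |ln 0.0928|/√(π² + ln²0.0928) = 0.603.
Then ω_n = 4/(ζ t_s) = 4/(0.603 × 0.0722) = 91.8 rad/s.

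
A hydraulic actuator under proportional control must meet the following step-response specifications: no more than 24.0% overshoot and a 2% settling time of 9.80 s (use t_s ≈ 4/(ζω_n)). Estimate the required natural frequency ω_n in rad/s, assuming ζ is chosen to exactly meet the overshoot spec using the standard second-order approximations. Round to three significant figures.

From %OS = 100·exp(−πζ/√(1−ζ²)), invert to get ζ = −ln(OS)/√(π² + ln²(OS)) with OS = 0.240.
−ln 0.240 = 1.427, so ζ = 1.427/√(π² + 2.037) = 0.414.
Then ω_n = 4/(ζ t_s) = 4/(0.414 × 9.80) = 0.987 rad/s.

ω_n ≈ 0.987 rad/s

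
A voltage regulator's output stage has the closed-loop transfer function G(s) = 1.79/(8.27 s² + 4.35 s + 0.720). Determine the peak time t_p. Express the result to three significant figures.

Dividing through by 8.27: denominator becomes s² + 0.5260 s + 0.08706.
So ω_n = √0.08706 = 0.295 rad/s and ζ = 0.5260/(2·0.295) = 0.891.
ω_d = ω_n√(1−ζ²) = 0.134 rad/s. t_p = π/ω_d = 23.5 s.

t_p ≈ 23.5 s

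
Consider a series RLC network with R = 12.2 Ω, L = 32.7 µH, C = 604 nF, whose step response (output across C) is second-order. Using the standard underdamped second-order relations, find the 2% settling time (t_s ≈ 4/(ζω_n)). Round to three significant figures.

t_s ≈ 0.0000214 s

For a series RLC circuit (capacitor voltage as output), ω_n = 1/√(LC) = 1/√(32.7 µH · 604 nF) = 225000 rad/s.
ζ = (R/2)·√(C/L) = (12.2/2)·√(604 nF/32.7 µH) = 0.829.
t_s ≈ 4/(ζω_n) = 0.0000214 s.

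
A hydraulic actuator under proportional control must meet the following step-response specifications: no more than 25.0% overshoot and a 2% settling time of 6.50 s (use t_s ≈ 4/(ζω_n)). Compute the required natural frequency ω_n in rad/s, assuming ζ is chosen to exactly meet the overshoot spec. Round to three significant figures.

ω_n ≈ 1.52 rad/s

From %OS = 100·exp(−πζ/√(1−ζ²)), invert to get ζ = −ln(OS)/√(π² + ln²(OS)) with OS = 0.250.
−ln 0.250 = 1.386, so ζ = 1.386/√(π² + 1.922) = 0.404.
Then ω_n = 4/(ζ t_s) = 4/(0.404 × 6.50) = 1.52 rad/s.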